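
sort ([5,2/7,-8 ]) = [ - 8, 2/7, 5 ] 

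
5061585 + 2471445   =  7533030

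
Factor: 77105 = 5^1*7^1*2203^1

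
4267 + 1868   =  6135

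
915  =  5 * 183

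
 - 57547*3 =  - 172641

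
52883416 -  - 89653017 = 142536433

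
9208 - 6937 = 2271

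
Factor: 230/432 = 115/216 = 2^( - 3)*3^ (-3)*5^1*23^1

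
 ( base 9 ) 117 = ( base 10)97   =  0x61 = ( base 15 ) 67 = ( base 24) 41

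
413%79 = 18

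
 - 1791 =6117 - 7908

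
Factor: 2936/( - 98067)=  - 2^3*3^( - 1)*97^(-1 ) *337^(-1)*367^1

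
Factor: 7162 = 2^1*3581^1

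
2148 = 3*716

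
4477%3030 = 1447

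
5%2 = 1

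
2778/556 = 1389/278 = 5.00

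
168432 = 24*7018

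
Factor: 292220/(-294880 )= - 2^(-3 )*97^ ( - 1 )*769^1 = - 769/776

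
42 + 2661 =2703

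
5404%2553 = 298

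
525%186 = 153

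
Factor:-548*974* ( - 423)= 225777096  =  2^3 * 3^2 * 47^1*137^1 *487^1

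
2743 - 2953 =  - 210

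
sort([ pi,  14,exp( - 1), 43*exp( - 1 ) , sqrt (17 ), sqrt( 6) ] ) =[ exp( - 1 ) , sqrt( 6), pi, sqrt( 17), 14,43 * exp(-1) ] 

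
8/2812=2/703= 0.00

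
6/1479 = 2/493 = 0.00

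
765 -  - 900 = 1665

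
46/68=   23/34 = 0.68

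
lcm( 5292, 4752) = 232848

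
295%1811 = 295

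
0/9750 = 0 = 0.00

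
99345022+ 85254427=184599449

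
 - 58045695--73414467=15368772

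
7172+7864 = 15036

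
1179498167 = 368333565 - -811164602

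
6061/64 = 6061/64 = 94.70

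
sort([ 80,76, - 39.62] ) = [ - 39.62,76, 80]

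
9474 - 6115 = 3359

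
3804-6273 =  - 2469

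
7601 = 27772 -20171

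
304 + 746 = 1050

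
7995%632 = 411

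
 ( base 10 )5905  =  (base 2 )1011100010001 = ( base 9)8081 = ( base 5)142110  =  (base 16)1711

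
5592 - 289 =5303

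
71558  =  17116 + 54442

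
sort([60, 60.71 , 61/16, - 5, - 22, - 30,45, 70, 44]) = [ - 30, -22, - 5,61/16 , 44 , 45, 60, 60.71, 70]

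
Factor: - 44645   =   - 5^1*8929^1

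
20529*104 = 2135016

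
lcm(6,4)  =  12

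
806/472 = 1 + 167/236 = 1.71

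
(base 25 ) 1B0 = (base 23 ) 1g3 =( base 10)900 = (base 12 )630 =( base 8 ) 1604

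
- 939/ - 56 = 939/56  =  16.77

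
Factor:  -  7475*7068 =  - 52833300 = - 2^2* 3^1*5^2*13^1*19^1*23^1*31^1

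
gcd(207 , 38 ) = 1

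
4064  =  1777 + 2287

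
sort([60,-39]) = [-39,  60]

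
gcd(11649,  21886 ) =353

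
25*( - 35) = - 875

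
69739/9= 7748 + 7/9 = 7748.78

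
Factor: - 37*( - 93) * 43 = 147963 = 3^1*31^1*37^1 * 43^1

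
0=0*(-266) 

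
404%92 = 36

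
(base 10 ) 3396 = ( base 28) 498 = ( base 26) 50G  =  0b110101000100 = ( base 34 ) 2vu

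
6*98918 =593508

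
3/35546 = 3/35546 = 0.00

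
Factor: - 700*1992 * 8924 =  - 12443625600= - 2^7*3^1 * 5^2* 7^1*23^1*83^1*97^1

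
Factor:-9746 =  - 2^1*11^1*443^1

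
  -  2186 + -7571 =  - 9757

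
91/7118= 91/7118  =  0.01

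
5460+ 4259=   9719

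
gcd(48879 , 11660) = 1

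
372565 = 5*74513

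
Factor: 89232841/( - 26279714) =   -  2^( - 1)*563^( - 1)* 23339^( - 1)*89232841^1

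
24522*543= 13315446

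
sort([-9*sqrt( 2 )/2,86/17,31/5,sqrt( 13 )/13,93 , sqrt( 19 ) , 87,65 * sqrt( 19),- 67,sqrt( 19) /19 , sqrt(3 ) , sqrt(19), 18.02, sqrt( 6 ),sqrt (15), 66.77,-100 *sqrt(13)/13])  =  [  -  67, - 100*sqrt( 13 )/13, - 9*sqrt( 2)/2 , sqrt(19 )/19,sqrt( 13)/13, sqrt( 3 ), sqrt( 6 ),sqrt(15),sqrt( 19),sqrt ( 19 ),  86/17,31/5,18.02,66.77,87,93,65*sqrt( 19)]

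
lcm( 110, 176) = 880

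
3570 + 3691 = 7261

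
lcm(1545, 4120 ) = 12360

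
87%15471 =87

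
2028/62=32+22/31= 32.71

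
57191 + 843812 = 901003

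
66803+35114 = 101917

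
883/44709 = 883/44709 = 0.02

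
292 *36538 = 10669096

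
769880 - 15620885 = -14851005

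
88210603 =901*97903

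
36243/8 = 36243/8 = 4530.38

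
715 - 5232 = -4517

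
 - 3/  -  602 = 3/602 = 0.00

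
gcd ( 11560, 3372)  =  4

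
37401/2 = 37401/2 = 18700.50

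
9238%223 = 95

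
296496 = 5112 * 58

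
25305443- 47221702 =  - 21916259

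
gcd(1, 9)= 1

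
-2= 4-6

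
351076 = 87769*4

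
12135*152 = 1844520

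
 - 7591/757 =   -  7591/757 = -10.03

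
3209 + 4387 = 7596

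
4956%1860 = 1236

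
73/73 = 1 = 1.00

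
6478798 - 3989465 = 2489333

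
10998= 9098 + 1900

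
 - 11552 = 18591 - 30143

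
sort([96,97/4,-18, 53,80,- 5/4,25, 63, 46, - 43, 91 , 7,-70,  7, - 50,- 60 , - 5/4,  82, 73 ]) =[-70,  -  60,-50, - 43 , - 18, - 5/4,  -  5/4, 7, 7, 97/4, 25, 46, 53,63,73,  80,82,91, 96] 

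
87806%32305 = 23196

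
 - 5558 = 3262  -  8820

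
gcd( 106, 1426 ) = 2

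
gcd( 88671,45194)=1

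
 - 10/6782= - 5/3391=- 0.00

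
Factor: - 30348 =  - 2^2*3^3*281^1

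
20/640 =1/32=0.03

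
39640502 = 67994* 583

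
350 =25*14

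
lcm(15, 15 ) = 15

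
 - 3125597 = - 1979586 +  - 1146011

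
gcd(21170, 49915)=5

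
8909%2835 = 404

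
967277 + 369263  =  1336540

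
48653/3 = 16217 + 2/3 =16217.67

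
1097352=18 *60964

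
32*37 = 1184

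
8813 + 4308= 13121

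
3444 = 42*82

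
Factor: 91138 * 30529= 2^1*30529^1*45569^1 = 2782352002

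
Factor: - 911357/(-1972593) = 3^( - 4 ) * 7^( - 3 )*71^(- 1 )*911357^1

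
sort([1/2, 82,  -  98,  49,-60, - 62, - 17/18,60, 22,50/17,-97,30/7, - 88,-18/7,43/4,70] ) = [-98, - 97, - 88, - 62, - 60, - 18/7, - 17/18,  1/2,50/17,  30/7, 43/4, 22,49,60,70,82 ]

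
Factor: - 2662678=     -  2^1*1331339^1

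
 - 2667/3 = - 889  =  - 889.00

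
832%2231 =832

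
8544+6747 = 15291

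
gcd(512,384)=128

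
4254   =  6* 709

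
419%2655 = 419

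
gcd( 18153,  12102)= 6051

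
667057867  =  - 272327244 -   -  939385111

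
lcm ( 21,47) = 987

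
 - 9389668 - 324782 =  - 9714450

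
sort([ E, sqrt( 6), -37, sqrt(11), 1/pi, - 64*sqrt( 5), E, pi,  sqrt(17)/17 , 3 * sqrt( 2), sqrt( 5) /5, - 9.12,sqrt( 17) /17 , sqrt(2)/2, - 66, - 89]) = [ - 64 *sqrt( 5 ) , - 89, - 66, - 37, - 9.12, sqrt( 17 )/17, sqrt( 17) /17, 1/pi, sqrt( 5) /5, sqrt(2)/2,sqrt (6), E, E, pi,sqrt(11 ), 3 * sqrt( 2) ]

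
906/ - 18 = -151/3 = - 50.33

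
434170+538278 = 972448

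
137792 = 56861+80931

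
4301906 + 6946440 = 11248346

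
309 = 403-94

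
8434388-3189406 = 5244982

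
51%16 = 3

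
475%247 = 228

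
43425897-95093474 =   -  51667577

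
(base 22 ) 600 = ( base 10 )2904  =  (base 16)B58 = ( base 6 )21240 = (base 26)47I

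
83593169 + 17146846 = 100740015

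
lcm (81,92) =7452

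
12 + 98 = 110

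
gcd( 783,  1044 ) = 261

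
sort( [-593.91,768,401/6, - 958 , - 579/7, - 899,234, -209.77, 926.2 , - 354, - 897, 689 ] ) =[ - 958,- 899  , - 897 ,-593.91, - 354,-209.77, - 579/7 , 401/6, 234, 689, 768,926.2 ] 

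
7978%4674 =3304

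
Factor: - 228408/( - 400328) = 3^1*31^1*163^( - 1 ) = 93/163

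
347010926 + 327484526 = 674495452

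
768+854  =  1622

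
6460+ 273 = 6733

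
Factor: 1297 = 1297^1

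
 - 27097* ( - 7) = 189679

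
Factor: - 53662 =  - 2^1* 7^1  *3833^1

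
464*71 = 32944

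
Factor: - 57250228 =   -  2^2*7^2*292093^1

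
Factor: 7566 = 2^1*3^1*13^1*97^1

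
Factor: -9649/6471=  - 3^ ( - 2)*719^ ( - 1 )*9649^1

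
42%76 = 42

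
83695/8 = 83695/8 = 10461.88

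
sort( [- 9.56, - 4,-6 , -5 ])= [-9.56,  -  6,-5, - 4]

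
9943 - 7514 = 2429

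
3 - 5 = - 2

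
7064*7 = 49448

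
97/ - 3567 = - 97/3567 = - 0.03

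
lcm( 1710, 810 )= 15390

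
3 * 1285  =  3855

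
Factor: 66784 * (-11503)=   -  2^5 *2087^1*11503^1 = - 768216352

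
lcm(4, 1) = 4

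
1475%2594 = 1475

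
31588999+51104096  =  82693095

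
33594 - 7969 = 25625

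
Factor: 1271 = 31^1*41^1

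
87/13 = 87/13 = 6.69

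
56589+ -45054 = 11535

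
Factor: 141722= 2^1*7^1*53^1*191^1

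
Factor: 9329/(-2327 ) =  - 13^(- 1 )*19^1*179^ ( - 1)*491^1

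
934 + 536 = 1470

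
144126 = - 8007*(-18)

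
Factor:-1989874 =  - 2^1*367^1  *  2711^1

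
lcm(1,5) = 5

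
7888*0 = 0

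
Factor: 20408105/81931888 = 2^( - 4) * 5^1 * 23^ ( - 1)*47^1*67^( - 1)*3323^( - 1)*86843^1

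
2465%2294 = 171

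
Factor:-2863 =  - 7^1*409^1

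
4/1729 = 4/1729 = 0.00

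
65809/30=65809/30=2193.63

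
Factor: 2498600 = 2^3*  5^2 * 13^1*31^2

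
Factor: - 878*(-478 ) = 2^2*239^1*439^1 = 419684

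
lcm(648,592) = 47952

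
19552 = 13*1504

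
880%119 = 47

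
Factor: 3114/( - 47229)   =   - 2^1*3^1*7^( - 1 )*13^( - 1)  =  - 6/91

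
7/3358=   7/3358 = 0.00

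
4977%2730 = 2247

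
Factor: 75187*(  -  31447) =- 7^1*13^1*23^1*41^1*59^1*467^1 = - 2364405589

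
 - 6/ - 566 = 3/283=0.01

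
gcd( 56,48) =8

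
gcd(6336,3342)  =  6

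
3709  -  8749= - 5040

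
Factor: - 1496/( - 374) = 2^2 = 4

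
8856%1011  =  768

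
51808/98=528 + 32/49  =  528.65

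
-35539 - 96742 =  - 132281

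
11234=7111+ 4123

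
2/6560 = 1/3280 = 0.00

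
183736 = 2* 91868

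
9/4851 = 1/539 = 0.00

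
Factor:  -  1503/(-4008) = 2^( - 3 )*3^1 = 3/8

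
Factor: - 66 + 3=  - 3^2*7^1 = - 63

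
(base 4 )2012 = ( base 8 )206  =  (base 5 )1014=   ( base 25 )59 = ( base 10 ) 134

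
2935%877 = 304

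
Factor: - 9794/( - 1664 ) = 4897/832 = 2^( - 6)*13^( - 1 )*59^1*83^1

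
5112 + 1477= 6589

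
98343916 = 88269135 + 10074781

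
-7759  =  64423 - 72182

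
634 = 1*634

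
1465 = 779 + 686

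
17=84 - 67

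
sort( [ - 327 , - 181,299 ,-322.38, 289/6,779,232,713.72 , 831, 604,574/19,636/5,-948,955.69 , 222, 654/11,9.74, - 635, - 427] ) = [ - 948, - 635,-427,-327, - 322.38, - 181 , 9.74, 574/19 , 289/6, 654/11, 636/5,222, 232, 299, 604, 713.72, 779,831,955.69 ] 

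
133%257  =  133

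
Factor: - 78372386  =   - 2^1*39186193^1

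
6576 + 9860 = 16436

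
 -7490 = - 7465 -25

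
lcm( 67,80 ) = 5360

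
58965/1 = 58965 = 58965.00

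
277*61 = 16897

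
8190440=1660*4934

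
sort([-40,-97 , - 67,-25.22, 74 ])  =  [ - 97, - 67, - 40 , - 25.22, 74 ] 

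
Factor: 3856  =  2^4*241^1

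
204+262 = 466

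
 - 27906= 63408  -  91314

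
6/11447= 6/11447  =  0.00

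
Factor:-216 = -2^3 * 3^3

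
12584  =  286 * 44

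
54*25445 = 1374030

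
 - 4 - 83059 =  - 83063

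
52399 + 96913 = 149312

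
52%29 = 23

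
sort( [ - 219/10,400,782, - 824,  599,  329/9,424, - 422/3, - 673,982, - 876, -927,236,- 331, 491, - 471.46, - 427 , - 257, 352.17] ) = [ - 927, - 876,  -  824,- 673, - 471.46, - 427, - 331,- 257, - 422/3,  -  219/10,329/9,236,352.17,400,424, 491, 599,782,982 ] 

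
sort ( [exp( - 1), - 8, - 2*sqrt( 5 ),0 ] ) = [- 8, - 2*sqrt( 5), 0,exp( - 1)] 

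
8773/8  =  8773/8 = 1096.62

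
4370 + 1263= 5633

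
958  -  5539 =-4581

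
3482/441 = 7 + 395/441 = 7.90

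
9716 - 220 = 9496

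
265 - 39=226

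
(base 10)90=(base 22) 42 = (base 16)5A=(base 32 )2Q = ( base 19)4e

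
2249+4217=6466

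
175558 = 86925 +88633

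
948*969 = 918612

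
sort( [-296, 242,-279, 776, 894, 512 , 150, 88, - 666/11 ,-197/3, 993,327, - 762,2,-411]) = [ - 762, - 411,  -  296, - 279,- 197/3, - 666/11 , 2, 88,  150,242,  327, 512,776, 894, 993]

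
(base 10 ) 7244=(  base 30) 81E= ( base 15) 222E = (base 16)1c4c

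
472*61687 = 29116264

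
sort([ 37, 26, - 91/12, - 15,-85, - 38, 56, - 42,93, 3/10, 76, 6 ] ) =[ - 85, - 42, - 38, - 15, - 91/12 , 3/10, 6,  26,37, 56, 76, 93]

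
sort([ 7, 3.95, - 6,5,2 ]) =[ - 6, 2, 3.95, 5,7]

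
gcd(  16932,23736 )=12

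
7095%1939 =1278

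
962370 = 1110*867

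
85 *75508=6418180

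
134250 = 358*375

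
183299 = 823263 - 639964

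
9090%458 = 388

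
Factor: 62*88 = 2^4*11^1 * 31^1 = 5456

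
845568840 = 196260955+649307885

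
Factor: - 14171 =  - 37^1*383^1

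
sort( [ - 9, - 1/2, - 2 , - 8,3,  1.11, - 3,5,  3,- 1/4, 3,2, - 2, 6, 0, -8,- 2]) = [ - 9,-8 , - 8,-3, - 2, - 2, - 2, -1/2, - 1/4, 0 , 1.11, 2, 3,3 , 3,5, 6 ] 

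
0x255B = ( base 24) geb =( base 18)1b95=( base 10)9563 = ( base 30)ain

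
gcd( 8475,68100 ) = 75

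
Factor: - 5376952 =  - 2^3 * 7^1*96017^1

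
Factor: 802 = 2^1 * 401^1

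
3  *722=2166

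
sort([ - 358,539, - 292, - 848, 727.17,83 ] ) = [  -  848, - 358, - 292,83,539,727.17 ] 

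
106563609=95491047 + 11072562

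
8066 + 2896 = 10962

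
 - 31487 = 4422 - 35909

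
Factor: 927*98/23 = 90846/23 = 2^1*3^2*  7^2*23^(  -  1) * 103^1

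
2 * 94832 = 189664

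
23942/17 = 1408+ 6/17 =1408.35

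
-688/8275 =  - 688/8275  =  - 0.08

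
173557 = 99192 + 74365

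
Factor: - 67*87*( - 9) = 3^3*29^1* 67^1 = 52461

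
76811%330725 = 76811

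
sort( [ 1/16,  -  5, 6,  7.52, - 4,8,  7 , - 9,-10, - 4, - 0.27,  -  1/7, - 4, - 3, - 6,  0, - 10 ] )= [ - 10 , - 10, - 9, - 6, - 5, - 4, -4,-4, - 3,  -  0.27, - 1/7, 0 , 1/16, 6,7,  7.52, 8 ]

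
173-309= -136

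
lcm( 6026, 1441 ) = 66286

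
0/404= 0 =0.00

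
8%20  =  8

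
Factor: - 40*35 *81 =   -  113400 = -2^3*3^4 * 5^2*7^1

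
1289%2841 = 1289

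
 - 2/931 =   -  2/931=-0.00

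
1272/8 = 159 =159.00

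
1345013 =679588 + 665425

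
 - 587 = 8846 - 9433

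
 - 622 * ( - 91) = 56602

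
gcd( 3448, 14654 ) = 862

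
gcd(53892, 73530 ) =18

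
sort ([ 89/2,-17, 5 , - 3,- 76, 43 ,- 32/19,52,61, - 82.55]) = [-82.55, - 76 ,- 17, - 3,-32/19, 5, 43,89/2, 52  ,  61]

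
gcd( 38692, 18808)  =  4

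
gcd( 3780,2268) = 756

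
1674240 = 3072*545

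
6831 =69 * 99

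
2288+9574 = 11862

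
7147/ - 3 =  - 2383 + 2/3 = - 2382.33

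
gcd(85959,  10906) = 1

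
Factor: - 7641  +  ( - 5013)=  - 12654 = - 2^1 * 3^2 * 19^1 *37^1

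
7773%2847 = 2079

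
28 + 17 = 45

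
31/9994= 31/9994 = 0.00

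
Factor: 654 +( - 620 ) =34 =2^1*17^1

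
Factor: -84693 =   -  3^1*7^1*37^1 * 109^1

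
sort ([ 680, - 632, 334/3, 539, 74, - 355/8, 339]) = [  -  632 ,-355/8, 74,334/3  ,  339, 539,  680] 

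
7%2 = 1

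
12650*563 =7121950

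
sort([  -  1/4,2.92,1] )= [- 1/4,1 , 2.92] 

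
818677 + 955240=1773917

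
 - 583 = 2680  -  3263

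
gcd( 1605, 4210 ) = 5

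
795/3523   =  795/3523 =0.23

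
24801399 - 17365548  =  7435851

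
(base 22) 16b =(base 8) 1163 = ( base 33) J0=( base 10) 627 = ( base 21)18i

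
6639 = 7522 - 883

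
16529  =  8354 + 8175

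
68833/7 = 68833/7 =9833.29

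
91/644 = 13/92 = 0.14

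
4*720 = 2880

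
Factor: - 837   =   - 3^3*31^1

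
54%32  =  22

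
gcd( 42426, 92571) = 3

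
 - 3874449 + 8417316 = 4542867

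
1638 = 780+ 858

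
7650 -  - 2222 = 9872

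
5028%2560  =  2468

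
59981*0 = 0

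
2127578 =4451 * 478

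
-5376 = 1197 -6573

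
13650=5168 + 8482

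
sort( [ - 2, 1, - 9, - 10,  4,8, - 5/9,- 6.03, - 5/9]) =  [ - 10, - 9,-6.03, - 2, - 5/9 , - 5/9,1  ,  4,  8 ] 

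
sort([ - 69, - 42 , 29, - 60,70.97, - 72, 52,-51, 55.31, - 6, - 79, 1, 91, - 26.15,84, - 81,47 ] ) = [ - 81 , - 79,-72, - 69,-60, - 51, - 42, - 26.15, - 6, 1,29,  47, 52, 55.31,70.97, 84,91]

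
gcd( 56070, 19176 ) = 6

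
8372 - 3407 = 4965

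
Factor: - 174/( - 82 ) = 3^1*29^1* 41^( - 1 )=87/41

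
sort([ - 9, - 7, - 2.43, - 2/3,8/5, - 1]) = [ - 9, -7, -2.43 , - 1, - 2/3,8/5]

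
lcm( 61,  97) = 5917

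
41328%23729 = 17599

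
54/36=1+1/2 = 1.50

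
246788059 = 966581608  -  719793549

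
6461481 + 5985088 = 12446569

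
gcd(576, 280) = 8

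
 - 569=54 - 623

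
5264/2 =2632 = 2632.00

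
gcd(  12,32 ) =4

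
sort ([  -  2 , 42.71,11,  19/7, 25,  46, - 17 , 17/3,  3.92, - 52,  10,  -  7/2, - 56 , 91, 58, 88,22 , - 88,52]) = [-88, - 56,-52,  -  17 ,-7/2, - 2,  19/7,3.92,17/3 , 10,11,22,25, 42.71, 46,52, 58 , 88,91]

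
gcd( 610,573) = 1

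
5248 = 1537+3711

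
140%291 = 140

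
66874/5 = 66874/5 = 13374.80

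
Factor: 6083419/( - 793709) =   -  7^( - 1)*71^( - 1 )*349^1*1597^( - 1 ) * 17431^1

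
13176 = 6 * 2196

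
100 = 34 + 66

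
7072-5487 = 1585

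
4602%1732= 1138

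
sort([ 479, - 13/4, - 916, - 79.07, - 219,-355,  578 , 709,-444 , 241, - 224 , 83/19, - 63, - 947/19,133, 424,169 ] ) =[ -916, - 444, - 355, - 224, - 219 , - 79.07 , - 63, - 947/19, - 13/4, 83/19,133,169, 241,424,479,578,  709 ] 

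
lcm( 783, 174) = 1566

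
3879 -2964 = 915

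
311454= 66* 4719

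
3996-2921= 1075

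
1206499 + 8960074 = 10166573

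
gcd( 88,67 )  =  1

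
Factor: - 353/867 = - 3^( -1)* 17^(  -  2 )*353^1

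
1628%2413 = 1628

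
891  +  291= 1182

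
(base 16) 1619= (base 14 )20c1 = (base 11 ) 4283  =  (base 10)5657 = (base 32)5gp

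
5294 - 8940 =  - 3646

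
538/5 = 538/5 = 107.60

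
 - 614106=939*( - 654 )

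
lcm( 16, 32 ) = 32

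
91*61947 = 5637177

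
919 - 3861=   -  2942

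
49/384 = 49/384 = 0.13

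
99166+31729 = 130895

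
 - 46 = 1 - 47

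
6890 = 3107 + 3783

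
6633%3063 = 507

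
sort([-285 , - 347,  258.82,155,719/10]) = [ - 347, - 285, 719/10, 155,258.82]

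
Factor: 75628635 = 3^1*5^1*569^1 * 8861^1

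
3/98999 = 3/98999 = 0.00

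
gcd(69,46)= 23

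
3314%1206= 902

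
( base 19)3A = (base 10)67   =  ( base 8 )103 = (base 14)4b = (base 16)43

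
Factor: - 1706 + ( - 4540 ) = -2^1*3^2*347^1 =- 6246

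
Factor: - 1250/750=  - 5/3 = -  3^( - 1)*5^1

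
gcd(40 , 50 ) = 10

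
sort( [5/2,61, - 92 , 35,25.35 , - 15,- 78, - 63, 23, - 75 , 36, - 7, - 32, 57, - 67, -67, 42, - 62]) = [ - 92,-78,-75 , - 67  , - 67,-63, -62, - 32, - 15 , - 7, 5/2, 23,25.35,  35,36,42, 57, 61]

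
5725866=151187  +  5574679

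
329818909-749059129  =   - 419240220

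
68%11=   2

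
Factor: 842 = 2^1*421^1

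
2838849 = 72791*39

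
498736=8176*61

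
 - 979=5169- 6148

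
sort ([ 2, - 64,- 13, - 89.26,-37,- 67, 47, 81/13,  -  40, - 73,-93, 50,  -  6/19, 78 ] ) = [-93,-89.26 , - 73, -67, -64, - 40,  -  37, - 13, - 6/19, 2,81/13, 47, 50,78]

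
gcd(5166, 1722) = 1722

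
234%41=29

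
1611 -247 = 1364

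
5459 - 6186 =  - 727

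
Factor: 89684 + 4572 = 2^4*43^1*137^1 = 94256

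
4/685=4/685= 0.01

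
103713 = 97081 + 6632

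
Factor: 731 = 17^1 * 43^1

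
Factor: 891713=499^1*1787^1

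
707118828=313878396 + 393240432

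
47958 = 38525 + 9433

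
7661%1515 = 86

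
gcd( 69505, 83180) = 5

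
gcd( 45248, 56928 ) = 32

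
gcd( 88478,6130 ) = 2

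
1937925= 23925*81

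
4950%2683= 2267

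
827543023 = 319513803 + 508029220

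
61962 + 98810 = 160772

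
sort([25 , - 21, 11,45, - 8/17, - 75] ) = [ - 75,  -  21 , - 8/17 , 11,  25,45 ]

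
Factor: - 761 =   -  761^1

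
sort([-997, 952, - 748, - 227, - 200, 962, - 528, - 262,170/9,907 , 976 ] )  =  [-997, - 748, - 528, - 262, - 227,-200, 170/9,907, 952,962,976 ] 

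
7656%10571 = 7656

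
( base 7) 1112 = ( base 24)GH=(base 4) 12101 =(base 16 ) 191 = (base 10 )401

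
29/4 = 29/4 =7.25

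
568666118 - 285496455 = 283169663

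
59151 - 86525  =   - 27374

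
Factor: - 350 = -2^1*5^2*7^1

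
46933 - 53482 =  - 6549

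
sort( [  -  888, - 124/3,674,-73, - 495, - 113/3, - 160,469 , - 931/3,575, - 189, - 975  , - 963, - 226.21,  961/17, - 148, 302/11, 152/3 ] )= [  -  975, - 963, - 888, - 495, - 931/3 , - 226.21, - 189,-160, - 148,  -  73, - 124/3 , - 113/3,302/11,152/3, 961/17,469, 575,  674]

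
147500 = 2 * 73750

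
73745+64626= 138371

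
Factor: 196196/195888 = 637/636 = 2^ ( - 2) * 3^( - 1)  *7^2*13^1 * 53^( - 1 ) 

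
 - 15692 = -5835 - 9857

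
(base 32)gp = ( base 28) J5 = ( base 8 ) 1031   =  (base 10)537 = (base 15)25c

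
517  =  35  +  482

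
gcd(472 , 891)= 1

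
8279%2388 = 1115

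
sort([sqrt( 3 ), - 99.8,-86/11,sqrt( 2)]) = [ - 99.8, - 86/11, sqrt( 2 ), sqrt(3)]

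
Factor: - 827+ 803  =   - 2^3*3^1 =- 24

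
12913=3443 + 9470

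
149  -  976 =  -827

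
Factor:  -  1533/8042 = -2^ ( - 1)*3^1*7^1*73^1*4021^( - 1 ) 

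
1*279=279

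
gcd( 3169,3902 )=1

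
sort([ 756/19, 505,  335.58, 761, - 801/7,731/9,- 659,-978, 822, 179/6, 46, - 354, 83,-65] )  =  [  -  978, - 659,-354,-801/7, - 65, 179/6,756/19,46, 731/9, 83, 335.58,505 , 761,822]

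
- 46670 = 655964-702634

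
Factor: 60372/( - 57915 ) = - 172/165 = - 2^2*3^(  -  1 ) *5^( - 1)*11^( -1)*43^1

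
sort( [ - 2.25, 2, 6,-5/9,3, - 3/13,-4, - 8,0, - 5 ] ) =[ - 8, - 5 , - 4, - 2.25, - 5/9, - 3/13,0,  2 , 3,6 ] 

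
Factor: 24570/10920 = 2^( - 2) * 3^2 = 9/4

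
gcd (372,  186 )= 186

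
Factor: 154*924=2^3 * 3^1*7^2*11^2 = 142296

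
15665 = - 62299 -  - 77964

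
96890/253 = 96890/253 = 382.96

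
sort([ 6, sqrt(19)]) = [ sqrt( 19 ), 6 ] 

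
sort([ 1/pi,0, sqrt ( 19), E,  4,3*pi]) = [ 0,1/pi,  E, 4,sqrt( 19),3*pi ] 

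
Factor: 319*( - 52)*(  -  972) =16123536  =  2^4 * 3^5*11^1 * 13^1*29^1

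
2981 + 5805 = 8786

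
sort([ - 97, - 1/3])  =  [- 97,-1/3 ]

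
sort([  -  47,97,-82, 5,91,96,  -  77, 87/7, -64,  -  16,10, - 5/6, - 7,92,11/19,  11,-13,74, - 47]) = [ - 82,-77, - 64 , - 47, - 47, - 16, - 13, - 7, - 5/6, 11/19,5,10, 11,  87/7,74, 91,92 , 96,97 ] 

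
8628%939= 177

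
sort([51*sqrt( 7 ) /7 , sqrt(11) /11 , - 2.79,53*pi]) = [-2.79,  sqrt( 11)/11,51*sqrt( 7 )/7 , 53*pi ] 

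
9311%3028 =227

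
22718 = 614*37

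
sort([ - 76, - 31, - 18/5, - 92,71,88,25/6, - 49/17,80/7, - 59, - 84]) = [ - 92, - 84, - 76 , - 59,-31, - 18/5, - 49/17,  25/6, 80/7,71,88 ] 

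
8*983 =7864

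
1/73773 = 1/73773 = 0.00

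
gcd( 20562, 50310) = 6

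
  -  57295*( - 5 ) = 286475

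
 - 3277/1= - 3277  =  - 3277.00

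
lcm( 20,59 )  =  1180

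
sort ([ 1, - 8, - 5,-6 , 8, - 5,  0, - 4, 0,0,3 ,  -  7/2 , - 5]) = [-8,- 6, - 5, - 5, - 5, - 4, - 7/2 , 0  ,  0,0  ,  1,  3,8]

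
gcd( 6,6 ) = 6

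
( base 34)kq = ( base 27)q4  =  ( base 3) 222011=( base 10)706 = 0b1011000010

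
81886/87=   941 + 19/87 = 941.22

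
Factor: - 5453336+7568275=2114939 = 409^1 *5171^1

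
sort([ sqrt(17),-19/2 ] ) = [-19/2,  sqrt ( 17 )] 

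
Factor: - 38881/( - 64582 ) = 2^( - 1)*7^(-2)*59^1 = 59/98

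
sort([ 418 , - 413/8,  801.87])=[  -  413/8, 418,  801.87]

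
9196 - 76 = 9120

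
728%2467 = 728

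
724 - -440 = 1164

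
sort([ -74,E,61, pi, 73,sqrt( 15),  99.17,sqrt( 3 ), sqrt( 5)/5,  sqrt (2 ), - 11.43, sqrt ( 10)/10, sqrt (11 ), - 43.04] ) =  [ - 74, - 43.04, - 11.43,sqrt( 10 ) /10, sqrt( 5)/5,  sqrt( 2)  ,  sqrt( 3),  E, pi,sqrt( 11 ),  sqrt(15), 61, 73, 99.17 ]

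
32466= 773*42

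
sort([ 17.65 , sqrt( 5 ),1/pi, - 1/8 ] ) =[ - 1/8,1/pi, sqrt( 5 ), 17.65 ] 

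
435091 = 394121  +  40970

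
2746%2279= 467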